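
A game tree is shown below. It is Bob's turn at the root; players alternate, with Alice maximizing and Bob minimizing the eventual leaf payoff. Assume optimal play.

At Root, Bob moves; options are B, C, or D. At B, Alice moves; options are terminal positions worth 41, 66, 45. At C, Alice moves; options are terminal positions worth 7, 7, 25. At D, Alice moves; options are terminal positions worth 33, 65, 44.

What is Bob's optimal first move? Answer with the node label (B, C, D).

B (Alice): max(41, 66, 45) = 66
C (Alice): max(7, 7, 25) = 25
D (Alice): max(33, 65, 44) = 65
Root (Bob): min(66, 25, 65) = 25
Bob picks the child with the lowest value: C (value 25).

C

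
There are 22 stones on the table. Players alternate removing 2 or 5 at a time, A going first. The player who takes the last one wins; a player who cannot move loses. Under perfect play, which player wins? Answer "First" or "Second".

Second

Mark each pile size as W (mover wins) or L (mover loses):
i:   0  1  2  3  4  5  6  7  8  9 10 11 12 13 14 15 16 17 18 19 20 21 22
     L  L  W  W  L  W  W  L  L  W  W  L  W  W  L  L  W  W  L  W  W  L  L
Position 22 is L, so the second player wins.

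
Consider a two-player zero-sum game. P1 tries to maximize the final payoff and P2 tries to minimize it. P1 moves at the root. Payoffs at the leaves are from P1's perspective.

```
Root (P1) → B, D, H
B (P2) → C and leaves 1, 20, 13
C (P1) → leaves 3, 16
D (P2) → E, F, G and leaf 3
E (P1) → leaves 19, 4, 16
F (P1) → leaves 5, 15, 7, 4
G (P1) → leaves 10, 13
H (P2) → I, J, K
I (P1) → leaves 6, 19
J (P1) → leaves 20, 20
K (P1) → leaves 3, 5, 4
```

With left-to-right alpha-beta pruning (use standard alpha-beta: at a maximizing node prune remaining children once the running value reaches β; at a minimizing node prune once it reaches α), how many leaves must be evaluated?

21

C [α=-∞,β=+∞]: v=16
B [α=-∞,β=+∞]: v=1
E [α=1,β=+∞]: v=19
F [α=1,β=19]: v=15
G [α=1,β=15]: v=13
D [α=1,β=+∞]: v=3
I [α=3,β=+∞]: v=19
J [α=3,β=19]: v=20 after child 1 ≥ β → β-cutoff, skip 1
K [α=3,β=19]: v=5
H [α=3,β=+∞]: v=5
Root [α=-∞,β=+∞]: v=5
Leaves evaluated: 21 of 22.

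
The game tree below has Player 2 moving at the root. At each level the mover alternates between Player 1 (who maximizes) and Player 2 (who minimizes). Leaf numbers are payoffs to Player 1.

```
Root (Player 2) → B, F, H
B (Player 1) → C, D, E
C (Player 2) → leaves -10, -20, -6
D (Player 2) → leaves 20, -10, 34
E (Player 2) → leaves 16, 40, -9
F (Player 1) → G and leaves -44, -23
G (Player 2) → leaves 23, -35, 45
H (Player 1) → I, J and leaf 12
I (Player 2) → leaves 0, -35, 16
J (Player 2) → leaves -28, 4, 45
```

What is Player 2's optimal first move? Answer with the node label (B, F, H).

F

C (Player 2): min(-10, -20, -6) = -20
D (Player 2): min(20, -10, 34) = -10
E (Player 2): min(16, 40, -9) = -9
B (Player 1): max(-20, -10, -9) = -9
G (Player 2): min(23, -35, 45) = -35
F (Player 1): max(-35, -44, -23) = -23
I (Player 2): min(0, -35, 16) = -35
J (Player 2): min(-28, 4, 45) = -28
H (Player 1): max(-35, -28, 12) = 12
Root (Player 2): min(-9, -23, 12) = -23
Player 2 picks the child with the lowest value: F (value -23).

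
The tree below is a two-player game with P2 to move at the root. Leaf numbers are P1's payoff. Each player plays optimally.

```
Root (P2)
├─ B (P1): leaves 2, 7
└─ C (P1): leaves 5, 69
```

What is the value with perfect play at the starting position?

B (P1): max(2, 7) = 7
C (P1): max(5, 69) = 69
Root (P2): min(7, 69) = 7

7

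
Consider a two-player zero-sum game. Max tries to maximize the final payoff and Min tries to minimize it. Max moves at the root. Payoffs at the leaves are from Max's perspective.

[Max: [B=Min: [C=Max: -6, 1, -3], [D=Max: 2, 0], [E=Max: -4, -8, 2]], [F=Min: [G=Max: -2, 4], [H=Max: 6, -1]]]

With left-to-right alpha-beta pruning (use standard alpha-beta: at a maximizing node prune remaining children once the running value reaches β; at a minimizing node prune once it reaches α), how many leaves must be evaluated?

10

C [α=-∞,β=+∞]: v=1
D [α=-∞,β=1]: v=2 after child 1 ≥ β → β-cutoff, skip 1
E [α=-∞,β=1]: v=2
B [α=-∞,β=+∞]: v=1
G [α=1,β=+∞]: v=4
H [α=1,β=4]: v=6 after child 1 ≥ β → β-cutoff, skip 1
F [α=1,β=+∞]: v=4
Root [α=-∞,β=+∞]: v=4
Leaves evaluated: 10 of 12.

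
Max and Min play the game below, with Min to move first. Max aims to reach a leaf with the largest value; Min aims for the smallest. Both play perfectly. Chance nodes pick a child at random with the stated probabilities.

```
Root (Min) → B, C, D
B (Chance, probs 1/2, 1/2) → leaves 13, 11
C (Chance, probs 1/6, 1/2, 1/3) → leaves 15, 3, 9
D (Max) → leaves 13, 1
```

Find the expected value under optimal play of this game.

7

B (Chance): 1/2·13 + 1/2·11 = 12
C (Chance): 1/6·15 + 1/2·3 + 1/3·9 = 7
D (Max): max(13, 1) = 13
Root (Min): min(12, 7, 13) = 7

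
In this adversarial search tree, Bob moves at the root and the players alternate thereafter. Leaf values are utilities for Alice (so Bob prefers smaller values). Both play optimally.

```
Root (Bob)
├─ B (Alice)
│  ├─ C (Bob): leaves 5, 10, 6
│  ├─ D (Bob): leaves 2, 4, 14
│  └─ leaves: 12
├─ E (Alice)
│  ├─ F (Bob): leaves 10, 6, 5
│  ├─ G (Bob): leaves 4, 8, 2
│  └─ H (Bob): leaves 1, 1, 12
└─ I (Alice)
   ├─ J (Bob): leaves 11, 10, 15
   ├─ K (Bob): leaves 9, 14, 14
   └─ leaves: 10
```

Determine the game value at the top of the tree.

C (Bob): min(5, 10, 6) = 5
D (Bob): min(2, 4, 14) = 2
B (Alice): max(5, 2, 12) = 12
F (Bob): min(10, 6, 5) = 5
G (Bob): min(4, 8, 2) = 2
H (Bob): min(1, 1, 12) = 1
E (Alice): max(5, 2, 1) = 5
J (Bob): min(11, 10, 15) = 10
K (Bob): min(9, 14, 14) = 9
I (Alice): max(10, 9, 10) = 10
Root (Bob): min(12, 5, 10) = 5

5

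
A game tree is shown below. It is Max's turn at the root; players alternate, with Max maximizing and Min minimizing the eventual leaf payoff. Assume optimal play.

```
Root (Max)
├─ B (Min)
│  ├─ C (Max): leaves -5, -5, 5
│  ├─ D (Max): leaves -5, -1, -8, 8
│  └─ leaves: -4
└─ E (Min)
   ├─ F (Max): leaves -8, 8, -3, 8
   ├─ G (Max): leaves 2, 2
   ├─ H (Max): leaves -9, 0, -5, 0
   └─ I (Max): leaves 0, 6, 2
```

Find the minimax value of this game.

0

C (Max): max(-5, -5, 5) = 5
D (Max): max(-5, -1, -8, 8) = 8
B (Min): min(5, 8, -4) = -4
F (Max): max(-8, 8, -3, 8) = 8
G (Max): max(2, 2) = 2
H (Max): max(-9, 0, -5, 0) = 0
I (Max): max(0, 6, 2) = 6
E (Min): min(8, 2, 0, 6) = 0
Root (Max): max(-4, 0) = 0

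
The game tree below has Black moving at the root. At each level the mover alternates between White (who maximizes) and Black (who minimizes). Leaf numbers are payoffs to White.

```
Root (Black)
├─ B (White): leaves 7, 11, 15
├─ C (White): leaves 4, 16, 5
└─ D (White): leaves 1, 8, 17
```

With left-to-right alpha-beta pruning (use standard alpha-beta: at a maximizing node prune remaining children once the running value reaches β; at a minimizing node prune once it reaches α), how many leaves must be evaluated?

B [α=-∞,β=+∞]: v=15
C [α=-∞,β=15]: v=16 after child 2 ≥ β → β-cutoff, skip 1
D [α=-∞,β=15]: v=17
Root [α=-∞,β=+∞]: v=15
Leaves evaluated: 8 of 9.

8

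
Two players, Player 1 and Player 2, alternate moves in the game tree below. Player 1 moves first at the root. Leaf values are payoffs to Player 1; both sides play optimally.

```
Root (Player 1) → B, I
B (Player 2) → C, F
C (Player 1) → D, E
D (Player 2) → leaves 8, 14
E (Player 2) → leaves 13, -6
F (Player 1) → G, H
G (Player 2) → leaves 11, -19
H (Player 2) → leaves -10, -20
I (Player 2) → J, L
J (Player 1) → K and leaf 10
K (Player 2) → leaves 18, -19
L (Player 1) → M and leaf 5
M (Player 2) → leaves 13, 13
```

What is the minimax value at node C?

8

D: min(8, 14) = 8
E: min(13, -6) = -6
C: max(8, -6) = 8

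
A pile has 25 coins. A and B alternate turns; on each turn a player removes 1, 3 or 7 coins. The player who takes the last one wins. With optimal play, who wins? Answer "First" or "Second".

First

W/L table (W = player to move can force a win):
i:   0  1  2  3  4  5  6  7  8  9 10 11 12 13 14 15 16 17 18 19 20 21 22 23 24 25
     L  W  L  W  L  W  L  W  L  W  L  W  L  W  L  W  L  W  L  W  L  W  L  W  L  W
Position 25 is W, so the first player wins.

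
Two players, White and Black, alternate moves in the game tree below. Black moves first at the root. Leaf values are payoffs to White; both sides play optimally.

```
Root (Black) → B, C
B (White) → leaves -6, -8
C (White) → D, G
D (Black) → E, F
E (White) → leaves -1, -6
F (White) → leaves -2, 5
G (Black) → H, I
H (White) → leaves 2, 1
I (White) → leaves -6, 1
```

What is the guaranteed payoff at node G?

H: max(2, 1) = 2
I: max(-6, 1) = 1
G: min(2, 1) = 1

1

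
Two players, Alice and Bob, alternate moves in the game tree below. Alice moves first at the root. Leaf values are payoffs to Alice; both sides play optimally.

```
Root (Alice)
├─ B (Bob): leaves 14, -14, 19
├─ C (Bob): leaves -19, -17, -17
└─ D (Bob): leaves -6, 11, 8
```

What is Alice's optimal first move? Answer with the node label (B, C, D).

D

B (Bob): min(14, -14, 19) = -14
C (Bob): min(-19, -17, -17) = -19
D (Bob): min(-6, 11, 8) = -6
Root (Alice): max(-14, -19, -6) = -6
Alice picks the child with the highest value: D (value -6).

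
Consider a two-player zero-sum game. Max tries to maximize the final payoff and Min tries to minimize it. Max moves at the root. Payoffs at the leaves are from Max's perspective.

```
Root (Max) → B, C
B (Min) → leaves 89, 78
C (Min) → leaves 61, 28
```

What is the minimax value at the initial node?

B (Min): min(89, 78) = 78
C (Min): min(61, 28) = 28
Root (Max): max(78, 28) = 78

78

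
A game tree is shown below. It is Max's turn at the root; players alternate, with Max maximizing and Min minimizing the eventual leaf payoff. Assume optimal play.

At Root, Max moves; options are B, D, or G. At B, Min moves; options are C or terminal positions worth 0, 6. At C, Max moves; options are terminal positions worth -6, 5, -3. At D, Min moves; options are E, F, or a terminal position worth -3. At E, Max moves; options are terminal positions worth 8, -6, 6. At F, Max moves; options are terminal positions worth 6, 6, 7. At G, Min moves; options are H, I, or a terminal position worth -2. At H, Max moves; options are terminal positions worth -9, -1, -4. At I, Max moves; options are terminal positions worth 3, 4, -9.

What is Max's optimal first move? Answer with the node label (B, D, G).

B

C (Max): max(-6, 5, -3) = 5
B (Min): min(5, 0, 6) = 0
E (Max): max(8, -6, 6) = 8
F (Max): max(6, 6, 7) = 7
D (Min): min(8, 7, -3) = -3
H (Max): max(-9, -1, -4) = -1
I (Max): max(3, 4, -9) = 4
G (Min): min(-1, 4, -2) = -2
Root (Max): max(0, -3, -2) = 0
Max picks the child with the highest value: B (value 0).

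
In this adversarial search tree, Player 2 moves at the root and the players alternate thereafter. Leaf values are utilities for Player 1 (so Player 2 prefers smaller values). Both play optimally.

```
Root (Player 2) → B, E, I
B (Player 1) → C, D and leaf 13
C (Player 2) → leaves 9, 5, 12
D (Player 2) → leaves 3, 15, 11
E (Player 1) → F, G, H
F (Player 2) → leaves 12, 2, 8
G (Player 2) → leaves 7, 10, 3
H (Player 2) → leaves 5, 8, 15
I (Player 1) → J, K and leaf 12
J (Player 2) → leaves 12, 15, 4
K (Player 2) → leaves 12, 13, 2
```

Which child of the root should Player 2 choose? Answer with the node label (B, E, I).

C (Player 2): min(9, 5, 12) = 5
D (Player 2): min(3, 15, 11) = 3
B (Player 1): max(5, 3, 13) = 13
F (Player 2): min(12, 2, 8) = 2
G (Player 2): min(7, 10, 3) = 3
H (Player 2): min(5, 8, 15) = 5
E (Player 1): max(2, 3, 5) = 5
J (Player 2): min(12, 15, 4) = 4
K (Player 2): min(12, 13, 2) = 2
I (Player 1): max(4, 2, 12) = 12
Root (Player 2): min(13, 5, 12) = 5
Player 2 picks the child with the lowest value: E (value 5).

E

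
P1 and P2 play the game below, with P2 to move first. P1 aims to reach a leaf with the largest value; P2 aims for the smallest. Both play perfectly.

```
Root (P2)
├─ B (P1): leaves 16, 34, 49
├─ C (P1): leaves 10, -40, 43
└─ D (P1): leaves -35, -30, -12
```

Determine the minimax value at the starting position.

B (P1): max(16, 34, 49) = 49
C (P1): max(10, -40, 43) = 43
D (P1): max(-35, -30, -12) = -12
Root (P2): min(49, 43, -12) = -12

-12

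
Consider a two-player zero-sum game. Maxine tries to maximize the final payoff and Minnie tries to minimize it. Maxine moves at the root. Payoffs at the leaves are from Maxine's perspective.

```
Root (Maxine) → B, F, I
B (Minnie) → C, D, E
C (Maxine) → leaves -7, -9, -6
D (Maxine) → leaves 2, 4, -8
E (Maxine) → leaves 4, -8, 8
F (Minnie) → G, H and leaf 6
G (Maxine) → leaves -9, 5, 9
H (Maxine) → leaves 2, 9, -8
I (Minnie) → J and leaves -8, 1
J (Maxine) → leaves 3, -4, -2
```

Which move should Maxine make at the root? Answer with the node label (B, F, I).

F

C (Maxine): max(-7, -9, -6) = -6
D (Maxine): max(2, 4, -8) = 4
E (Maxine): max(4, -8, 8) = 8
B (Minnie): min(-6, 4, 8) = -6
G (Maxine): max(-9, 5, 9) = 9
H (Maxine): max(2, 9, -8) = 9
F (Minnie): min(9, 9, 6) = 6
J (Maxine): max(3, -4, -2) = 3
I (Minnie): min(3, -8, 1) = -8
Root (Maxine): max(-6, 6, -8) = 6
Maxine picks the child with the highest value: F (value 6).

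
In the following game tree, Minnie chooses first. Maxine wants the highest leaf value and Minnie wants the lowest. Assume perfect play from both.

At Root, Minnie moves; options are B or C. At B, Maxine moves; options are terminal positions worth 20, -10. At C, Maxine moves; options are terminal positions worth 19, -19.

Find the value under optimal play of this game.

B (Maxine): max(20, -10) = 20
C (Maxine): max(19, -19) = 19
Root (Minnie): min(20, 19) = 19

19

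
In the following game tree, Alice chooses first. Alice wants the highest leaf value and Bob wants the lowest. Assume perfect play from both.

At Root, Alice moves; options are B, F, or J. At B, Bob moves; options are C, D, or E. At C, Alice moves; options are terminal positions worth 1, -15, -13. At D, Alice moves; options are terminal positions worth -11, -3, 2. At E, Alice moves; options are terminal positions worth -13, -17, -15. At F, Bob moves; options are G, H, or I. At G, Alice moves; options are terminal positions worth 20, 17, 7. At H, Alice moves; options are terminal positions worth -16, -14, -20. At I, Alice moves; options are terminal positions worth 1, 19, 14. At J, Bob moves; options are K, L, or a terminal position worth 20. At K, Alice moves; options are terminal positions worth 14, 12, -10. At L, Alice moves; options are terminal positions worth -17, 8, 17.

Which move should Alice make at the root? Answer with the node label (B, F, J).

C (Alice): max(1, -15, -13) = 1
D (Alice): max(-11, -3, 2) = 2
E (Alice): max(-13, -17, -15) = -13
B (Bob): min(1, 2, -13) = -13
G (Alice): max(20, 17, 7) = 20
H (Alice): max(-16, -14, -20) = -14
I (Alice): max(1, 19, 14) = 19
F (Bob): min(20, -14, 19) = -14
K (Alice): max(14, 12, -10) = 14
L (Alice): max(-17, 8, 17) = 17
J (Bob): min(14, 17, 20) = 14
Root (Alice): max(-13, -14, 14) = 14
Alice picks the child with the highest value: J (value 14).

J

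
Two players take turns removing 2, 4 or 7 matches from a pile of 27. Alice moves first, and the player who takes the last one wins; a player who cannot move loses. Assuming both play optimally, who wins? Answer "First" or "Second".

Second

W/L table (W = player to move can force a win):
i:   0  1  2  3  4  5  6  7  8  9 10 11 12 13 14 15 16 17 18 19 20 21 22 23 24 25 26 27
     L  L  W  W  W  W  L  W  W  L  W  W  L  W  W  L  W  W  L  W  W  L  W  W  L  W  W  L
Position 27 is L, so the second player wins.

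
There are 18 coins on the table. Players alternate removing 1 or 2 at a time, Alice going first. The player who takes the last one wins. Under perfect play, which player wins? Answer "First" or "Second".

W/L table (W = player to move can force a win):
i:   0  1  2  3  4  5  6  7  8  9 10 11 12 13 14 15 16 17 18
     L  W  W  L  W  W  L  W  W  L  W  W  L  W  W  L  W  W  L
Position 18 is L, so the second player wins.

Second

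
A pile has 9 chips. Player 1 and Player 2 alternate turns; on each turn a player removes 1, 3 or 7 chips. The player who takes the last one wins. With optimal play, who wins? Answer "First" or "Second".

First

i:   0  1  2  3  4  5  6  7  8  9
     L  W  L  W  L  W  L  W  L  W
Position 9 is W, so the first player wins.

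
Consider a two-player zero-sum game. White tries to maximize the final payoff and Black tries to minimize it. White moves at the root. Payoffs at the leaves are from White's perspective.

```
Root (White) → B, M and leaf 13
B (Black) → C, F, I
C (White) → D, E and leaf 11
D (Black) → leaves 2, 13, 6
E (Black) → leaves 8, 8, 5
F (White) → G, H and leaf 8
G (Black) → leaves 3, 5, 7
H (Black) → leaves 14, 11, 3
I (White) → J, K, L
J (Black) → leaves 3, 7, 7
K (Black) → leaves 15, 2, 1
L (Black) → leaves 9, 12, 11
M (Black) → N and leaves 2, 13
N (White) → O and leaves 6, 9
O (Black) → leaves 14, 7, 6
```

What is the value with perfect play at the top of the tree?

D (Black): min(2, 13, 6) = 2
E (Black): min(8, 8, 5) = 5
C (White): max(2, 5, 11) = 11
G (Black): min(3, 5, 7) = 3
H (Black): min(14, 11, 3) = 3
F (White): max(3, 3, 8) = 8
J (Black): min(3, 7, 7) = 3
K (Black): min(15, 2, 1) = 1
L (Black): min(9, 12, 11) = 9
I (White): max(3, 1, 9) = 9
B (Black): min(11, 8, 9) = 8
O (Black): min(14, 7, 6) = 6
N (White): max(6, 6, 9) = 9
M (Black): min(9, 2, 13) = 2
Root (White): max(8, 2, 13) = 13

13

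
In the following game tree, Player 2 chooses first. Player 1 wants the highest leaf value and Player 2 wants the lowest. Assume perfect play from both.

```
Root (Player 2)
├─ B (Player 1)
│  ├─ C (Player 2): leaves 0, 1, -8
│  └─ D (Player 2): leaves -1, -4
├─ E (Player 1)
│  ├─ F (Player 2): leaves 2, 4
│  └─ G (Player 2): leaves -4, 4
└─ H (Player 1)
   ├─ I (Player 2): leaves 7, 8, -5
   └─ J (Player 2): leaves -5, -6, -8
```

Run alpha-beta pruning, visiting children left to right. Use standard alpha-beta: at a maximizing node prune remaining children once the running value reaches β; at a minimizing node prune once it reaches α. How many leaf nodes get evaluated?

11

C [α=-∞,β=+∞]: v=-8
D [α=-8,β=+∞]: v=-4
B [α=-∞,β=+∞]: v=-4
F [α=-∞,β=-4]: v=2
E [α=-∞,β=-4]: v=2 after child 1 ≥ β → β-cutoff, skip 1
I [α=-∞,β=-4]: v=-5
J [α=-5,β=-4]: v=-5 after child 1 ≤ α → α-cutoff, skip 2
H [α=-∞,β=-4]: v=-5
Root [α=-∞,β=+∞]: v=-5
Leaves evaluated: 11 of 15.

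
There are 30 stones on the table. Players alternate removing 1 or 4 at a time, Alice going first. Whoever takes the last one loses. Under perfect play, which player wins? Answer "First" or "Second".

i:   0  1  2  3  4  5  6  7  8  9 10 11 12 13 14 15 16 17 18 19 20 21 22 23 24 25 26 27 28 29 30
     W  L  W  L  W  W  L  W  L  W  W  L  W  L  W  W  L  W  L  W  W  L  W  L  W  W  L  W  L  W  W
Position 30 is W, so the first player wins.

First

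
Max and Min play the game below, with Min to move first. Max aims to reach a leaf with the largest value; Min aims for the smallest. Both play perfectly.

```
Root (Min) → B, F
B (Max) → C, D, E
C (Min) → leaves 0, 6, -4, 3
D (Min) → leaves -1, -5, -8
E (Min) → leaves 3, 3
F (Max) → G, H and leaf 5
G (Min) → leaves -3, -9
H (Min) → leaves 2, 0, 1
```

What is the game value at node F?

5

G: min(-3, -9) = -9
H: min(2, 0, 1) = 0
F: max(-9, 0, 5) = 5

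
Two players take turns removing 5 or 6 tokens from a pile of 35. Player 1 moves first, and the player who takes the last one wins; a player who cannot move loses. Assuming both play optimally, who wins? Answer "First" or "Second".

Second

Positions where the player to move wins (W) vs loses (L):
i:   0  1  2  3  4  5  6  7  8  9 10 11 12 13 14 15 16 17 18 19 20 21 22 23 24 25 26 27 28 29 30 31 32 33 34 35
     L  L  L  L  L  W  W  W  W  W  W  L  L  L  L  L  W  W  W  W  W  W  L  L  L  L  L  W  W  W  W  W  W  L  L  L
Position 35 is L, so the second player wins.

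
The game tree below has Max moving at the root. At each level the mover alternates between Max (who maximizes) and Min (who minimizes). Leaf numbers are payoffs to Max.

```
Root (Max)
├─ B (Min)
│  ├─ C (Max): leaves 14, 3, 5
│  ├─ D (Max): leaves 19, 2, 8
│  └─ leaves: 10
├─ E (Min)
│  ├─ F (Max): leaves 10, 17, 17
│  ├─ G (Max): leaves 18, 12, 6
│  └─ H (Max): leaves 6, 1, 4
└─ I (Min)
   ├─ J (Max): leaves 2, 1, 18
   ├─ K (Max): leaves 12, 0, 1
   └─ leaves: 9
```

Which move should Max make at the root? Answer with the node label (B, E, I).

C (Max): max(14, 3, 5) = 14
D (Max): max(19, 2, 8) = 19
B (Min): min(14, 19, 10) = 10
F (Max): max(10, 17, 17) = 17
G (Max): max(18, 12, 6) = 18
H (Max): max(6, 1, 4) = 6
E (Min): min(17, 18, 6) = 6
J (Max): max(2, 1, 18) = 18
K (Max): max(12, 0, 1) = 12
I (Min): min(18, 12, 9) = 9
Root (Max): max(10, 6, 9) = 10
Max picks the child with the highest value: B (value 10).

B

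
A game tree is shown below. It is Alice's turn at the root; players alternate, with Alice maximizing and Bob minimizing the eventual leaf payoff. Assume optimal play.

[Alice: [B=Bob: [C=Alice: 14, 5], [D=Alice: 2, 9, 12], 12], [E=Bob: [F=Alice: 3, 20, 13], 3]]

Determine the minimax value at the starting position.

12

C (Alice): max(14, 5) = 14
D (Alice): max(2, 9, 12) = 12
B (Bob): min(14, 12, 12) = 12
F (Alice): max(3, 20, 13) = 20
E (Bob): min(20, 3) = 3
Root (Alice): max(12, 3) = 12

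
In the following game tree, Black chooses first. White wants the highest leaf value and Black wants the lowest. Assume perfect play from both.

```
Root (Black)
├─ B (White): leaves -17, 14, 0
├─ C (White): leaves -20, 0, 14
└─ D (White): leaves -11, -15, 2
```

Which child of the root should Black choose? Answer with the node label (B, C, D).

D

B (White): max(-17, 14, 0) = 14
C (White): max(-20, 0, 14) = 14
D (White): max(-11, -15, 2) = 2
Root (Black): min(14, 14, 2) = 2
Black picks the child with the lowest value: D (value 2).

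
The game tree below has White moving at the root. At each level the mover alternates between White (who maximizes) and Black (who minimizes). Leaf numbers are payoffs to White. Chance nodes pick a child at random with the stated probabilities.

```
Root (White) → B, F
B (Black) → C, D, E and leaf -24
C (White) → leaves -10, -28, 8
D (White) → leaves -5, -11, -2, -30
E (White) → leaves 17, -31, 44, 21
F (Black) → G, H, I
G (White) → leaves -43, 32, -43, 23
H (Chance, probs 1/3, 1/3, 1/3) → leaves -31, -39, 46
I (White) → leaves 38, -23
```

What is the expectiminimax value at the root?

C (White): max(-10, -28, 8) = 8
D (White): max(-5, -11, -2, -30) = -2
E (White): max(17, -31, 44, 21) = 44
B (Black): min(8, -2, 44, -24) = -24
G (White): max(-43, 32, -43, 23) = 32
H (Chance): 1/3·-31 + 1/3·-39 + 1/3·46 = -8
I (White): max(38, -23) = 38
F (Black): min(32, -8, 38) = -8
Root (White): max(-24, -8) = -8

-8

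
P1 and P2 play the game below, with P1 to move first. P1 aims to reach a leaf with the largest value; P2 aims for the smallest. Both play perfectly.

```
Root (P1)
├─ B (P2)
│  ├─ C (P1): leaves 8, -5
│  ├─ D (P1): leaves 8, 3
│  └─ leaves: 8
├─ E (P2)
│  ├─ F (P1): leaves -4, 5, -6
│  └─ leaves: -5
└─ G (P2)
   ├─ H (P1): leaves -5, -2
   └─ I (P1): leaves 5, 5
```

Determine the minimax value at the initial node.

8

C (P1): max(8, -5) = 8
D (P1): max(8, 3) = 8
B (P2): min(8, 8, 8) = 8
F (P1): max(-4, 5, -6) = 5
E (P2): min(5, -5) = -5
H (P1): max(-5, -2) = -2
I (P1): max(5, 5) = 5
G (P2): min(-2, 5) = -2
Root (P1): max(8, -5, -2) = 8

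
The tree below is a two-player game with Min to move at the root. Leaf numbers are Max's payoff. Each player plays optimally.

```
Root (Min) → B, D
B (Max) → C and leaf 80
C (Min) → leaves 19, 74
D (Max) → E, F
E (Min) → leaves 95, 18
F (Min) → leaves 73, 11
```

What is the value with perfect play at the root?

18

C (Min): min(19, 74) = 19
B (Max): max(19, 80) = 80
E (Min): min(95, 18) = 18
F (Min): min(73, 11) = 11
D (Max): max(18, 11) = 18
Root (Min): min(80, 18) = 18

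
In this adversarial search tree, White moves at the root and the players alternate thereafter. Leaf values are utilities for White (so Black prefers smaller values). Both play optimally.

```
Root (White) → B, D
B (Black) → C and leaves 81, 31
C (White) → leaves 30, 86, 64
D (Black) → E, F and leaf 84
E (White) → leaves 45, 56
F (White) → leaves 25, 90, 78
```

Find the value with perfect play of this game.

56

C (White): max(30, 86, 64) = 86
B (Black): min(86, 81, 31) = 31
E (White): max(45, 56) = 56
F (White): max(25, 90, 78) = 90
D (Black): min(56, 90, 84) = 56
Root (White): max(31, 56) = 56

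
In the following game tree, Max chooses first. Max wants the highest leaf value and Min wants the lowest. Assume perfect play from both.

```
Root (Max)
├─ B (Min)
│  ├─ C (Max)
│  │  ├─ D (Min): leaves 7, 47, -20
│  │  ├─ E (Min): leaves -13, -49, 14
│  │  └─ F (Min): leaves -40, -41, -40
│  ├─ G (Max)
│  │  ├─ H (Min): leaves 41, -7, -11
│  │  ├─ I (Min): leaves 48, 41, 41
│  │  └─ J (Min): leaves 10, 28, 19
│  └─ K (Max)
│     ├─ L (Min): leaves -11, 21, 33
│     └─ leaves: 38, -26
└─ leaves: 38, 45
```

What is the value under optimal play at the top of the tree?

D (Min): min(7, 47, -20) = -20
E (Min): min(-13, -49, 14) = -49
F (Min): min(-40, -41, -40) = -41
C (Max): max(-20, -49, -41) = -20
H (Min): min(41, -7, -11) = -11
I (Min): min(48, 41, 41) = 41
J (Min): min(10, 28, 19) = 10
G (Max): max(-11, 41, 10) = 41
L (Min): min(-11, 21, 33) = -11
K (Max): max(-11, 38, -26) = 38
B (Min): min(-20, 41, 38) = -20
Root (Max): max(-20, 38, 45) = 45

45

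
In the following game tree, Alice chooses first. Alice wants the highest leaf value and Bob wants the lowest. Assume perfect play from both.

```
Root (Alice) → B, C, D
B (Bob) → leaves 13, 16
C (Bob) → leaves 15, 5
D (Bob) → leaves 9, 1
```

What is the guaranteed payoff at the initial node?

13

B (Bob): min(13, 16) = 13
C (Bob): min(15, 5) = 5
D (Bob): min(9, 1) = 1
Root (Alice): max(13, 5, 1) = 13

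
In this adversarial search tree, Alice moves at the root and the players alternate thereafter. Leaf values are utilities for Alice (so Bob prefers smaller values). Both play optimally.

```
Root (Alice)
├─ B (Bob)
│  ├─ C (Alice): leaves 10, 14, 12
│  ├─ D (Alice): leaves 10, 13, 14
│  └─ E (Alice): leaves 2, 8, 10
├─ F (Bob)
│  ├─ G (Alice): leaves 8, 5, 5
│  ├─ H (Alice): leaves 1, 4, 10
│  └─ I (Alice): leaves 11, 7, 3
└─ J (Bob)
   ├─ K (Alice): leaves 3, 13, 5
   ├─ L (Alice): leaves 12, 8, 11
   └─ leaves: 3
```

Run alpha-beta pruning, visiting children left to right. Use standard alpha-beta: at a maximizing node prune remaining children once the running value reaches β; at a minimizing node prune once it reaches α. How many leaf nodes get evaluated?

19

C [α=-∞,β=+∞]: v=14
D [α=-∞,β=14]: v=14
E [α=-∞,β=14]: v=10
B [α=-∞,β=+∞]: v=10
G [α=10,β=+∞]: v=8
F [α=10,β=+∞]: v=8 after child 1 ≤ α → α-cutoff, skip 2
K [α=10,β=+∞]: v=13
L [α=10,β=13]: v=12
J [α=10,β=+∞]: v=3
Root [α=-∞,β=+∞]: v=10
Leaves evaluated: 19 of 25.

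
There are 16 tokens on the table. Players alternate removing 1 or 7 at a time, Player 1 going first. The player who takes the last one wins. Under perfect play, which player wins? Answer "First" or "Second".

i:   0  1  2  3  4  5  6  7  8  9 10 11 12 13 14 15 16
     L  W  L  W  L  W  L  W  L  W  L  W  L  W  L  W  L
Position 16 is L, so the second player wins.

Second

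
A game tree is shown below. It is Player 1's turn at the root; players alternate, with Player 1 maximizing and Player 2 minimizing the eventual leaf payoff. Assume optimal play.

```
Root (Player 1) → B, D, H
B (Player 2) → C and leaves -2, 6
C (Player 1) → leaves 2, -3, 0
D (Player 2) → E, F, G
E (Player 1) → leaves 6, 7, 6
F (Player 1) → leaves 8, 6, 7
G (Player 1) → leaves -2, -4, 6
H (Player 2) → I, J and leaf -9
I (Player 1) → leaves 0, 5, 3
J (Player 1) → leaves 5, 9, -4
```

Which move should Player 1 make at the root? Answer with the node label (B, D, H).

C (Player 1): max(2, -3, 0) = 2
B (Player 2): min(2, -2, 6) = -2
E (Player 1): max(6, 7, 6) = 7
F (Player 1): max(8, 6, 7) = 8
G (Player 1): max(-2, -4, 6) = 6
D (Player 2): min(7, 8, 6) = 6
I (Player 1): max(0, 5, 3) = 5
J (Player 1): max(5, 9, -4) = 9
H (Player 2): min(5, 9, -9) = -9
Root (Player 1): max(-2, 6, -9) = 6
Player 1 picks the child with the highest value: D (value 6).

D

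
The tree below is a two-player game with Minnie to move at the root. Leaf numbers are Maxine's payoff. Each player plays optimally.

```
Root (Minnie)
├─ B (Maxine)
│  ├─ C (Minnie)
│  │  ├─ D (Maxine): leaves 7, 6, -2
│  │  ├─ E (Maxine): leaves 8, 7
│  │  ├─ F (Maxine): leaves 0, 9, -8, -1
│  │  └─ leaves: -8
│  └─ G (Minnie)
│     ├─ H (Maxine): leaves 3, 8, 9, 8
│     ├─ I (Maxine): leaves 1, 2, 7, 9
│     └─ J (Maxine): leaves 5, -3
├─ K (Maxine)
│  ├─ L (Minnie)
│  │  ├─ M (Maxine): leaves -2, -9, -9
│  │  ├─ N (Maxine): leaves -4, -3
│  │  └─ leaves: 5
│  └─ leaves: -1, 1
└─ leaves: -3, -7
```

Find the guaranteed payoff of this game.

-7

D (Maxine): max(7, 6, -2) = 7
E (Maxine): max(8, 7) = 8
F (Maxine): max(0, 9, -8, -1) = 9
C (Minnie): min(7, 8, 9, -8) = -8
H (Maxine): max(3, 8, 9, 8) = 9
I (Maxine): max(1, 2, 7, 9) = 9
J (Maxine): max(5, -3) = 5
G (Minnie): min(9, 9, 5) = 5
B (Maxine): max(-8, 5) = 5
M (Maxine): max(-2, -9, -9) = -2
N (Maxine): max(-4, -3) = -3
L (Minnie): min(-2, -3, 5) = -3
K (Maxine): max(-3, -1, 1) = 1
Root (Minnie): min(5, 1, -3, -7) = -7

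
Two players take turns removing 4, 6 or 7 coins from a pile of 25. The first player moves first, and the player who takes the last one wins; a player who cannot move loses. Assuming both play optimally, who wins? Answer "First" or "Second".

Mark each pile size as W (mover wins) or L (mover loses):
i:   0  1  2  3  4  5  6  7  8  9 10 11 12 13 14 15 16 17 18 19 20 21 22 23 24 25
     L  L  L  L  W  W  W  W  W  W  W  L  L  L  L  W  W  W  W  W  W  W  L  L  L  L
Position 25 is L, so the second player wins.

Second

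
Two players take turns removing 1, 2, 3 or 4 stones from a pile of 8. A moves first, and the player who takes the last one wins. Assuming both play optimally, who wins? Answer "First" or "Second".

First

i:   0  1  2  3  4  5  6  7  8
     L  W  W  W  W  L  W  W  W
Position 8 is W, so the first player wins.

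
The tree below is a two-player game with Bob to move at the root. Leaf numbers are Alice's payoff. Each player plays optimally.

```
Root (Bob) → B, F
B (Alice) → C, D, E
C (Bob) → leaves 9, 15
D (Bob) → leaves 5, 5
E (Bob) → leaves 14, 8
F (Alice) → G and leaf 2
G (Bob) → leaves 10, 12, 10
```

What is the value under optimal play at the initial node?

9

C (Bob): min(9, 15) = 9
D (Bob): min(5, 5) = 5
E (Bob): min(14, 8) = 8
B (Alice): max(9, 5, 8) = 9
G (Bob): min(10, 12, 10) = 10
F (Alice): max(10, 2) = 10
Root (Bob): min(9, 10) = 9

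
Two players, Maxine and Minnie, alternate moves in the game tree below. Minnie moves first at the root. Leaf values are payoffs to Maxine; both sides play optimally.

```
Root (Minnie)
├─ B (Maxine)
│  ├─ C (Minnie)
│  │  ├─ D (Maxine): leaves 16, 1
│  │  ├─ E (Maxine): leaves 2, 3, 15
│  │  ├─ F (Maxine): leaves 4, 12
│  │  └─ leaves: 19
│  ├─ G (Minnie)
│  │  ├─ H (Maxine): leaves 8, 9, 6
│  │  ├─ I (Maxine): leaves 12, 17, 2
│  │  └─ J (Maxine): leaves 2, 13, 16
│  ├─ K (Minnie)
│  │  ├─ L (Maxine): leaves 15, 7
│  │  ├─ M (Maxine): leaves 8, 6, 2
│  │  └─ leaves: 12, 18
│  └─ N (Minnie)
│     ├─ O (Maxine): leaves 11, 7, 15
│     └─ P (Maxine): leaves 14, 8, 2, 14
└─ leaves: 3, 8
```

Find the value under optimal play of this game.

D (Maxine): max(16, 1) = 16
E (Maxine): max(2, 3, 15) = 15
F (Maxine): max(4, 12) = 12
C (Minnie): min(16, 15, 12, 19) = 12
H (Maxine): max(8, 9, 6) = 9
I (Maxine): max(12, 17, 2) = 17
J (Maxine): max(2, 13, 16) = 16
G (Minnie): min(9, 17, 16) = 9
L (Maxine): max(15, 7) = 15
M (Maxine): max(8, 6, 2) = 8
K (Minnie): min(15, 8, 12, 18) = 8
O (Maxine): max(11, 7, 15) = 15
P (Maxine): max(14, 8, 2, 14) = 14
N (Minnie): min(15, 14) = 14
B (Maxine): max(12, 9, 8, 14) = 14
Root (Minnie): min(14, 3, 8) = 3

3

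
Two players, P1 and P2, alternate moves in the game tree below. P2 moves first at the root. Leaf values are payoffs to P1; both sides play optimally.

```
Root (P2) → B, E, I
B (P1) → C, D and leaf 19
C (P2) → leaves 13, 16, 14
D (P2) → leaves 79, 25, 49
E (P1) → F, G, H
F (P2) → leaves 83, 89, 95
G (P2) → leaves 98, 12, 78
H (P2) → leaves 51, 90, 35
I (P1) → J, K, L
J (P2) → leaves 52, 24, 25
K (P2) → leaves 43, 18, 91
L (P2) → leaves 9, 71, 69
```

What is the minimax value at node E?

83

F: min(83, 89, 95) = 83
G: min(98, 12, 78) = 12
H: min(51, 90, 35) = 35
E: max(83, 12, 35) = 83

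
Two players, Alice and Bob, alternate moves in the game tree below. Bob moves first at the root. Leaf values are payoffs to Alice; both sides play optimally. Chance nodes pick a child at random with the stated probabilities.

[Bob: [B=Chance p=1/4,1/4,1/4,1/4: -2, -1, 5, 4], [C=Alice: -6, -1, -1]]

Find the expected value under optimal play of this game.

B (Chance): 1/4·-2 + 1/4·-1 + 1/4·5 + 1/4·4 = 1.5
C (Alice): max(-6, -1, -1) = -1
Root (Bob): min(1.5, -1) = -1

-1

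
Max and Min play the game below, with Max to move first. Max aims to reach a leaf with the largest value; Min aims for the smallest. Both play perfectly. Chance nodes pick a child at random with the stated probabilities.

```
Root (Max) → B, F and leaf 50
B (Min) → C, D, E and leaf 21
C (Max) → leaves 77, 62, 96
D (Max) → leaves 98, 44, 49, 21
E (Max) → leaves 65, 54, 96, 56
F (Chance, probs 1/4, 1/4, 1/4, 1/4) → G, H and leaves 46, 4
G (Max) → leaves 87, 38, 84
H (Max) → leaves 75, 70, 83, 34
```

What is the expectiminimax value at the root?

55

C (Max): max(77, 62, 96) = 96
D (Max): max(98, 44, 49, 21) = 98
E (Max): max(65, 54, 96, 56) = 96
B (Min): min(96, 98, 96, 21) = 21
G (Max): max(87, 38, 84) = 87
H (Max): max(75, 70, 83, 34) = 83
F (Chance): 1/4·87 + 1/4·83 + 1/4·46 + 1/4·4 = 55
Root (Max): max(21, 55, 50) = 55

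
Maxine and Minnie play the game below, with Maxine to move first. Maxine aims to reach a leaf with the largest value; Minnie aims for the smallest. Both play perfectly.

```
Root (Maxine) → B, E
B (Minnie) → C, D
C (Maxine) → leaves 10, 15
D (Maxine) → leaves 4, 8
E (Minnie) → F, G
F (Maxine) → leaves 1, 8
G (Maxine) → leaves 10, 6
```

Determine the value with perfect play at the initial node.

C (Maxine): max(10, 15) = 15
D (Maxine): max(4, 8) = 8
B (Minnie): min(15, 8) = 8
F (Maxine): max(1, 8) = 8
G (Maxine): max(10, 6) = 10
E (Minnie): min(8, 10) = 8
Root (Maxine): max(8, 8) = 8

8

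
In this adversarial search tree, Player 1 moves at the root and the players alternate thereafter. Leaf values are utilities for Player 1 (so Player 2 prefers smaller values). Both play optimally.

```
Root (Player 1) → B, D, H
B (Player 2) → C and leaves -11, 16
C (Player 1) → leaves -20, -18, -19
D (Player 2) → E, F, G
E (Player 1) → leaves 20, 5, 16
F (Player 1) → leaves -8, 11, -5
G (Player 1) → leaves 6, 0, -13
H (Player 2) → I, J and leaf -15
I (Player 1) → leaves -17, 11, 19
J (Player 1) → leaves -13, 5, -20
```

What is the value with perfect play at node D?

6

E: max(20, 5, 16) = 20
F: max(-8, 11, -5) = 11
G: max(6, 0, -13) = 6
D: min(20, 11, 6) = 6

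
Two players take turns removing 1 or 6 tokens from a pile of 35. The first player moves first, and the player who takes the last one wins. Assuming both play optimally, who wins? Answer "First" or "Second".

Mark each pile size as W (mover wins) or L (mover loses):
i:   0  1  2  3  4  5  6  7  8  9 10 11 12 13 14 15 16 17 18 19 20 21 22 23 24 25 26 27 28 29 30 31 32 33 34 35
     L  W  L  W  L  W  W  L  W  L  W  L  W  W  L  W  L  W  L  W  W  L  W  L  W  L  W  W  L  W  L  W  L  W  W  L
Position 35 is L, so the second player wins.

Second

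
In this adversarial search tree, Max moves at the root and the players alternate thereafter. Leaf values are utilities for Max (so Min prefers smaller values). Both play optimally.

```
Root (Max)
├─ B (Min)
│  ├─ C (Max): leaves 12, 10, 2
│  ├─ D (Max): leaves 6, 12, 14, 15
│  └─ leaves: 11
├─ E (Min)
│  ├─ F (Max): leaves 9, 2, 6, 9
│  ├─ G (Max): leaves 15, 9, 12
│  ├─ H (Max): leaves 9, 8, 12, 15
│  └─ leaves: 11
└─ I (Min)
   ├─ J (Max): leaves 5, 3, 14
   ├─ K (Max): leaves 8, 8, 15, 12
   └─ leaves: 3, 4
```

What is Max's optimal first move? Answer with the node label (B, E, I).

C (Max): max(12, 10, 2) = 12
D (Max): max(6, 12, 14, 15) = 15
B (Min): min(12, 15, 11) = 11
F (Max): max(9, 2, 6, 9) = 9
G (Max): max(15, 9, 12) = 15
H (Max): max(9, 8, 12, 15) = 15
E (Min): min(9, 15, 15, 11) = 9
J (Max): max(5, 3, 14) = 14
K (Max): max(8, 8, 15, 12) = 15
I (Min): min(14, 15, 3, 4) = 3
Root (Max): max(11, 9, 3) = 11
Max picks the child with the highest value: B (value 11).

B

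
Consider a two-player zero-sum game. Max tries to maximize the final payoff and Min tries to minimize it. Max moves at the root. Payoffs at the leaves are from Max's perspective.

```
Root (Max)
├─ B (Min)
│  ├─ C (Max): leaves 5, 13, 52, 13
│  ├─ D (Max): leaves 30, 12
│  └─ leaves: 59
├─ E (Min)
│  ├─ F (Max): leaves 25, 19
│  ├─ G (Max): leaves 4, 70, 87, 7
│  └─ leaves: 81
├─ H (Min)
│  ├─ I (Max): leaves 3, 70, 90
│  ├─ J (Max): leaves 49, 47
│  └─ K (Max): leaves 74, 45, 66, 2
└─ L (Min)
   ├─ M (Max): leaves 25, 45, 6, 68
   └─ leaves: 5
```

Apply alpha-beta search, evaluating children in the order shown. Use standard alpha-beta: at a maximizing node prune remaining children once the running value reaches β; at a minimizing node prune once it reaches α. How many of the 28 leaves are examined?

C [α=-∞,β=+∞]: v=52
D [α=-∞,β=52]: v=30
B [α=-∞,β=+∞]: v=30
F [α=30,β=+∞]: v=25
E [α=30,β=+∞]: v=25 after child 1 ≤ α → α-cutoff, skip 2
I [α=30,β=+∞]: v=90
J [α=30,β=90]: v=49
K [α=30,β=49]: v=74 after child 1 ≥ β → β-cutoff, skip 3
H [α=30,β=+∞]: v=49
M [α=49,β=+∞]: v=68
L [α=49,β=+∞]: v=5
Root [α=-∞,β=+∞]: v=49
Leaves evaluated: 20 of 28.

20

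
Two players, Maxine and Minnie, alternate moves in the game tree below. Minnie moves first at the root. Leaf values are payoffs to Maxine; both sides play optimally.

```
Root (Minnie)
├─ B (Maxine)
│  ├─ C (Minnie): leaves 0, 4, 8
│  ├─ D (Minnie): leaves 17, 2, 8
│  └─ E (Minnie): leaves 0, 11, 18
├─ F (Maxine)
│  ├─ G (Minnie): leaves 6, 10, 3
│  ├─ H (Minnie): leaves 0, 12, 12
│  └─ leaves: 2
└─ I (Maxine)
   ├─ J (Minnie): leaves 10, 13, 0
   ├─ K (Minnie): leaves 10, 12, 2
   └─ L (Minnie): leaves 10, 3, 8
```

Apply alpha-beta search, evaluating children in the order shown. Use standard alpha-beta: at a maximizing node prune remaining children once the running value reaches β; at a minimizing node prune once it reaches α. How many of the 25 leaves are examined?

C [α=-∞,β=+∞]: v=0
D [α=0,β=+∞]: v=2
E [α=2,β=+∞]: v=0 after child 1 ≤ α → α-cutoff, skip 2
B [α=-∞,β=+∞]: v=2
G [α=-∞,β=2]: v=3
F [α=-∞,β=2]: v=3 after child 1 ≥ β → β-cutoff, skip 2
J [α=-∞,β=2]: v=0
K [α=0,β=2]: v=2
I [α=-∞,β=2]: v=2 after child 2 ≥ β → β-cutoff, skip 1
Root [α=-∞,β=+∞]: v=2
Leaves evaluated: 16 of 25.

16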